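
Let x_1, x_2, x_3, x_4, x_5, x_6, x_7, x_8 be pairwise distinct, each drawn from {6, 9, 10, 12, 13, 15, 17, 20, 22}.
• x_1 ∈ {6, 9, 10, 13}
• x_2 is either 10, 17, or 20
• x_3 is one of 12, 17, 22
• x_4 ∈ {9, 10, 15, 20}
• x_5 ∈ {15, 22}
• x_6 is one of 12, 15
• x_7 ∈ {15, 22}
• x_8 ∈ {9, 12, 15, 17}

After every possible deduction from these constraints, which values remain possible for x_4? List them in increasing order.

x_5 and x_7 between them cover only {15, 22} — a naked pair. Remove those values from x_3, x_4, x_6, x_8.
x_6's domain is down to {12}, so x_6 = 12. Remove 12 from x_3, x_8.
x_3 must be 17 (only option left). So x_2, x_8 can't be 17.
That leaves x_8 = 9. Remove 9 from x_1, x_4.
The 2 variables x_2 and x_4 are confined to {10, 20}, which locks those values in; drop them from x_1.
No further eliminations apply; x_4 can still be any of 10, 20.

10, 20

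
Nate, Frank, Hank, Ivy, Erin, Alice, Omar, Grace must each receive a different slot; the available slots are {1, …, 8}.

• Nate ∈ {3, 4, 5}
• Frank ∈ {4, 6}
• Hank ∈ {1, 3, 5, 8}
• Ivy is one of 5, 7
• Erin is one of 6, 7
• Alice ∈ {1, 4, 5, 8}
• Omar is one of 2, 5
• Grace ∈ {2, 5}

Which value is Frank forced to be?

4

Omar and Grace share exactly the 2 values {2, 5}; by pigeonhole those values go to them, so strike 2, 5 from Nate, Hank, Ivy, Alice.
That leaves Ivy = 7. Eliminate 7 elsewhere: Erin.
Erin must be 6 (only option left). Remove 6 from Frank.
So Frank = 4.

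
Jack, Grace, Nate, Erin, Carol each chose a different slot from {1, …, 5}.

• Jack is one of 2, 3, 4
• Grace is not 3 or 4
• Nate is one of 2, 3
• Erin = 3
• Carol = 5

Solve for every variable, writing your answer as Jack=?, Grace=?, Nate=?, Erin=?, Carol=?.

Erin's domain is down to {3}, so Erin = 3. Remove 3 from Jack, Nate.
Carol's domain is down to {5}, so Carol = 5. So Grace can't be 5.
Nate has just one choice, so Nate = 2. Remove 2 from Jack, Grace.
Jack has just one choice, so Jack = 4.
That leaves Grace = 1.

Jack=4, Grace=1, Nate=2, Erin=3, Carol=5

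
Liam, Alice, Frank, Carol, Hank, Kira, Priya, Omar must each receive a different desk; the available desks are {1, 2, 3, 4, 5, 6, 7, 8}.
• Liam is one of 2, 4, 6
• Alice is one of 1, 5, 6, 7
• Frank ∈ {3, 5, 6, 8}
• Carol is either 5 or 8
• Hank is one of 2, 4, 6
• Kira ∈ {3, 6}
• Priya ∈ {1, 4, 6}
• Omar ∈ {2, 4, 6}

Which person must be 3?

Kira

The 8 variables draw from only 8 values {1, 2, 3, 4, 5, 6, 7, 8}, so each is used; only Alice can be 7, hence Alice = 7.
Among the 7 still-open variables, 1 fits only Priya (and all 7 values in {1, 2, 3, 4, 5, 6, 8} must be used), so Priya = 1.
Liam, Hank, Omar share exactly the 3 values {2, 4, 6}; by pigeonhole those values go to them, so strike 2, 4, 6 from Frank, Kira.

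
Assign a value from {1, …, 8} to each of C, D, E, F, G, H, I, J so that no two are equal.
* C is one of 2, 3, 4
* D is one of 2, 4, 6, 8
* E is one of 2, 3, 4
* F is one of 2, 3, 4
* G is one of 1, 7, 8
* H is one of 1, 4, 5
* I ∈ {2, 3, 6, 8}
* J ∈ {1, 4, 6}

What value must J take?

Among the 8 variables, 5 fits only H (and all 8 values in {1, 2, 3, 4, 5, 6, 7, 8} must be used), so H = 5.
The 7 still-open variables together cover exactly {1, 2, 3, 4, 6, 7, 8} — 7 values for 7 variables — and 7 appears only in G's list, so G = 7.
The 6 still-open variables together cover exactly {1, 2, 3, 4, 6, 8} — 6 values for 6 variables — and 1 appears only in J's list, so J = 1.

1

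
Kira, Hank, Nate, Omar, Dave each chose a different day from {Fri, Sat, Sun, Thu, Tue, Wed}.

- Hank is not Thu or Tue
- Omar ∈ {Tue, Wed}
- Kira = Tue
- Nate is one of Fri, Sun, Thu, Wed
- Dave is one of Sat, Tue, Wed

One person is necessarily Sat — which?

Dave

Kira must be Tue (only option left). Strike Tue from Omar, Dave.
Omar has just one choice, so Omar = Wed. Eliminate Wed elsewhere: Hank, Nate, Dave.
So Sat goes to Dave.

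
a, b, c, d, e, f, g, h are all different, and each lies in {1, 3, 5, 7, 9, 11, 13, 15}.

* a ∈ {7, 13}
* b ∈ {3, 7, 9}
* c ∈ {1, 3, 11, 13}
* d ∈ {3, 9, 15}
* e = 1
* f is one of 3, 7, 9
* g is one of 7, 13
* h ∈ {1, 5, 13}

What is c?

11

e must be 1 (only option left). Strike 1 from c, h.
The 7 still-open variables draw from only 7 values {3, 5, 7, 9, 11, 13, 15}, so each is used; only h can be 5, hence h = 5.
The 6 still-open variables draw from only 6 values {3, 7, 9, 11, 13, 15}, so each is used; only c can be 11, hence c = 11.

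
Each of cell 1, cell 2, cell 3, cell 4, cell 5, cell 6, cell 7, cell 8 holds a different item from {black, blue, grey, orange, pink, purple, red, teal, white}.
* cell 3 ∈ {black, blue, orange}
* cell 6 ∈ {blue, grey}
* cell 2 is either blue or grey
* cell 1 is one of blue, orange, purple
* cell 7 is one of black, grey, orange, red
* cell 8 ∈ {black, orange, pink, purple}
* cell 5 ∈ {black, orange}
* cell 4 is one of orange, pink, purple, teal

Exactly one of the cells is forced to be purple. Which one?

cell 1

The 8 variables together cover exactly {black, blue, grey, orange, pink, purple, red, teal} — 8 values for 8 variables — and red appears only in cell 7's list, so cell 7 = red.
Among the 7 still-open variables, teal fits only cell 4 (and all 7 values in {black, blue, grey, orange, pink, purple, teal} must be used), so cell 4 = teal.
Among the 6 still-open variables, pink fits only cell 8 (and all 6 values in {black, blue, grey, orange, pink, purple} must be used), so cell 8 = pink.
Among the 5 still-open variables, purple fits only cell 1 (and all 5 values in {black, blue, grey, orange, purple} must be used), so cell 1 = purple.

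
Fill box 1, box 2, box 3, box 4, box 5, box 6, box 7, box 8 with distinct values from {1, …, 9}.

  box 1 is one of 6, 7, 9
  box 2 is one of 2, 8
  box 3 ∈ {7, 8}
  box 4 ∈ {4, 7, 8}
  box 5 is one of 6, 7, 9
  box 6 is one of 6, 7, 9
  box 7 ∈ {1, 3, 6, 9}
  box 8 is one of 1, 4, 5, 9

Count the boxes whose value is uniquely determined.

box 1, box 5, box 6 between them cover only {6, 7, 9} — a naked triple. Remove those values from box 3, box 4, box 7, box 8.
That leaves box 3 = 8. Eliminate 8 elsewhere: box 2, box 4.
box 4 has just one choice, so box 4 = 4. So box 8 can't be 4.
box 2 must be 2 (only option left).
Determined: box 2=2, box 3=8, box 4=4. The other boxes each still have more than one consistent value. That makes 3.

3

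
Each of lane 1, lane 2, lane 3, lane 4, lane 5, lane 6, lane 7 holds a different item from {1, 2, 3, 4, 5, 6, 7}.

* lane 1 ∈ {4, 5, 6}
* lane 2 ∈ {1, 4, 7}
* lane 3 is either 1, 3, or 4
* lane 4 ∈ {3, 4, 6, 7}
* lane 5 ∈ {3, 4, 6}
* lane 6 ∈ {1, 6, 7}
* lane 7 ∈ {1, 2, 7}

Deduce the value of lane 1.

5

The 7 variables together cover exactly {1, 2, 3, 4, 5, 6, 7} — 7 values for 7 variables — and 2 appears only in lane 7's list, so lane 7 = 2.
Among the 6 still-open variables, 5 fits only lane 1 (and all 6 values in {1, 3, 4, 5, 6, 7} must be used), so lane 1 = 5.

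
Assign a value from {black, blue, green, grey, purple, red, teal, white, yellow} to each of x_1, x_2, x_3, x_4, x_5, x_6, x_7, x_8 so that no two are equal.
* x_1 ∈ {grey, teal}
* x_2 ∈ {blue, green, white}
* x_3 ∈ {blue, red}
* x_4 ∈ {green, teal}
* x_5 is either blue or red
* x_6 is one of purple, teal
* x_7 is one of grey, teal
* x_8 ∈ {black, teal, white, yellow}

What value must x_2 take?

x_1 and x_7 between them cover only {grey, teal} — a naked pair. Remove those values from x_4, x_6, x_8.
x_4 must be green (only option left). So x_2 can't be green.
x_6's domain is down to {purple}, so x_6 = purple.
x_3 and x_5 share exactly the 2 values {blue, red}; by pigeonhole those values go to them, so strike blue, red from x_2.
So x_2 = white.

white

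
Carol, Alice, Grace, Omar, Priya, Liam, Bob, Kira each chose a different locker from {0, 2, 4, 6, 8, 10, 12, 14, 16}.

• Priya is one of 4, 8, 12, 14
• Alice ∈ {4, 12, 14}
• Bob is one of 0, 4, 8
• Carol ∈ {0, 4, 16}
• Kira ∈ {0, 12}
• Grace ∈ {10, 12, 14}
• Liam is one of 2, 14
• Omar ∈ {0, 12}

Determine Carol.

The 8 variables together cover exactly {0, 2, 4, 8, 10, 12, 14, 16} — 8 values for 8 variables — and 2 appears only in Liam's list, so Liam = 2.
Among the 7 still-open variables, 10 fits only Grace (and all 7 values in {0, 4, 8, 10, 12, 14, 16} must be used), so Grace = 10.
Among the 6 still-open variables, 16 fits only Carol (and all 6 values in {0, 4, 8, 12, 14, 16} must be used), so Carol = 16.

16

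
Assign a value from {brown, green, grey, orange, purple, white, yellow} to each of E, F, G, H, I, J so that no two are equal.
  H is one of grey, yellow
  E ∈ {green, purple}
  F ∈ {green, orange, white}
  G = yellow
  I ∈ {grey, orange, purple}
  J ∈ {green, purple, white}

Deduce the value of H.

grey

G has just one choice, so G = yellow. Strike yellow from H.
So H = grey.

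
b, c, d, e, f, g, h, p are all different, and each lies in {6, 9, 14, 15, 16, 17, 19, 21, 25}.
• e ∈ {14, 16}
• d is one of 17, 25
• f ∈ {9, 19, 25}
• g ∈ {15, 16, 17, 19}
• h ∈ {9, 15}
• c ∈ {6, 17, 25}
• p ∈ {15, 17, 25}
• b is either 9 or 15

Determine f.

The 8 variables draw from only 8 values {6, 9, 14, 15, 16, 17, 19, 25}, so each is used; only c can be 6, hence c = 6.
Among the 7 still-open variables, 14 fits only e (and all 7 values in {9, 14, 15, 16, 17, 19, 25} must be used), so e = 14.
The 6 still-open variables draw from only 6 values {9, 15, 16, 17, 19, 25}, so each is used; only g can be 16, hence g = 16.
The 5 still-open variables together cover exactly {9, 15, 17, 19, 25} — 5 values for 5 variables — and 19 appears only in f's list, so f = 19.

19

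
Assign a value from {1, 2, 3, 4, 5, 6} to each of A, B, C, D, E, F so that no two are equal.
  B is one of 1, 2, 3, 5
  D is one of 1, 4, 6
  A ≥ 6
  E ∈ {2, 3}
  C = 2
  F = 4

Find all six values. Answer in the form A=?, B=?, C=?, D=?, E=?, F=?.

A's domain is down to {6}, so A = 6. Strike 6 from D.
That leaves C = 2. Strike 2 from B, E.
E must be 3 (only option left). Remove 3 from B.
That leaves F = 4. Remove 4 from D.
D must be 1 (only option left). Remove 1 from B.
B's domain is down to {5}, so B = 5.

A=6, B=5, C=2, D=1, E=3, F=4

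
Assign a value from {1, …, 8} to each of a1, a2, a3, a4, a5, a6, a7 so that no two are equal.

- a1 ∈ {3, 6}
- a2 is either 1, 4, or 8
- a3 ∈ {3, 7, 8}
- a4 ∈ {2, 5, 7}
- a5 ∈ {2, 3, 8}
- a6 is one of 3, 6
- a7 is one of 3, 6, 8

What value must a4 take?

a1 and a6 share exactly the 2 values {3, 6}; by pigeonhole those values go to them, so strike 3, 6 from a3, a5, a7.
a7 must be 8 (only option left). Remove 8 from a2, a3, a5.
a3 has just one choice, so a3 = 7. So a4 can't be 7.
a5 must be 2 (only option left). Eliminate 2 elsewhere: a4.
So a4 = 5.

5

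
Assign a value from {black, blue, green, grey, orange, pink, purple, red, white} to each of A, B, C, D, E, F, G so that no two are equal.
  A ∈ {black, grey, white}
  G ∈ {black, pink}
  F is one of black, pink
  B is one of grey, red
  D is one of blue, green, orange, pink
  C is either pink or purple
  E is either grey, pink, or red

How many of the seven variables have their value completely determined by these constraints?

F and G between them cover only {black, pink} — a naked pair. Remove those values from A, C, D, E.
C must be purple (only option left).
The 2 variables B and E are confined to {grey, red}, which locks those values in; drop them from A.
That leaves A = white.
Determined: A=white, C=purple. The other variables each still have more than one consistent value. That makes 2.

2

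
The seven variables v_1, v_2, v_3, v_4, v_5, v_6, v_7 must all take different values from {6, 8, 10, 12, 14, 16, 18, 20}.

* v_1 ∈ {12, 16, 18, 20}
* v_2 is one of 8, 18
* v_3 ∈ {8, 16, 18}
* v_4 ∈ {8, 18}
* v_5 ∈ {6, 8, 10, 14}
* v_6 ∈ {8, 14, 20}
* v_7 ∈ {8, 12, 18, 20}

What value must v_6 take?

The 2 variables v_2 and v_4 are confined to {8, 18}, which locks those values in; drop them from v_1, v_3, v_5, v_6, v_7.
That leaves v_3 = 16. Remove 16 from v_1.
v_1 and v_7 share exactly the 2 values {12, 20}; by pigeonhole those values go to them, so strike 12, 20 from v_6.
So v_6 = 14.

14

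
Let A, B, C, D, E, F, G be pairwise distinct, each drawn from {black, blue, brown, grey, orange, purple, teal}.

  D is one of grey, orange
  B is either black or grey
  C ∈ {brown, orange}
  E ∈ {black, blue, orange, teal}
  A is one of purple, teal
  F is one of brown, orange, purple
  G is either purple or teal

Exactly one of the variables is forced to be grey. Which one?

D

The 7 variables draw from only 7 values {black, blue, brown, grey, orange, purple, teal}, so each is used; only E can be blue, hence E = blue.
The 6 still-open variables draw from only 6 values {black, brown, grey, orange, purple, teal}, so each is used; only B can be black, hence B = black.
The 5 still-open variables draw from only 5 values {brown, grey, orange, purple, teal}, so each is used; only D can be grey, hence D = grey.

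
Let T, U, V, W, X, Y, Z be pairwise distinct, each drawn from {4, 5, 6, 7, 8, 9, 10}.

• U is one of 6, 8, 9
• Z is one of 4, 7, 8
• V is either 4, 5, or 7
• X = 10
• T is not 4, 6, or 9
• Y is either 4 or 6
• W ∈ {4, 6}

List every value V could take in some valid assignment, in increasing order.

X must be 10 (only option left). So T can't be 10.
Among the 6 still-open variables, 9 fits only U (and all 6 values in {4, 5, 6, 7, 8, 9} must be used), so U = 9.
W and Y share exactly the 2 values {4, 6}; by pigeonhole those values go to them, so strike 4, 6 from V, Z.
No further eliminations apply; V can still be any of 5, 7.

5, 7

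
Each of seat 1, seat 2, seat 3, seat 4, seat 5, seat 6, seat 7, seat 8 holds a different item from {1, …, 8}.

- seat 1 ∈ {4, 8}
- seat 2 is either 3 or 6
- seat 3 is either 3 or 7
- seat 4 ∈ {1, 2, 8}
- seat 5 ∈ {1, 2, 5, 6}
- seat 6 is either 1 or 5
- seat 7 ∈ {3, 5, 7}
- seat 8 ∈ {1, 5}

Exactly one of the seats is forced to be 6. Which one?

The 8 variables together cover exactly {1, 2, 3, 4, 5, 6, 7, 8} — 8 values for 8 variables — and 4 appears only in seat 1's list, so seat 1 = 4.
Among the 7 still-open variables, 8 fits only seat 4 (and all 7 values in {1, 2, 3, 5, 6, 7, 8} must be used), so seat 4 = 8.
The 6 still-open variables draw from only 6 values {1, 2, 3, 5, 6, 7}, so each is used; only seat 5 can be 2, hence seat 5 = 2.
The 5 still-open variables draw from only 5 values {1, 3, 5, 6, 7}, so each is used; only seat 2 can be 6, hence seat 2 = 6.

seat 2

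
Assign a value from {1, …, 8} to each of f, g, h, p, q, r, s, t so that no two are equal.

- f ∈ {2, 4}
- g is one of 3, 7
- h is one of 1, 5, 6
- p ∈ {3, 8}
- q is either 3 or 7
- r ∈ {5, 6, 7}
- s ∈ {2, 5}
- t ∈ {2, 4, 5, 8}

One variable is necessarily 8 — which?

p

The 8 variables together cover exactly {1, 2, 3, 4, 5, 6, 7, 8} — 8 values for 8 variables — and 1 appears only in h's list, so h = 1.
The 7 still-open variables draw from only 7 values {2, 3, 4, 5, 6, 7, 8}, so each is used; only r can be 6, hence r = 6.
g and q between them cover only {3, 7} — a naked pair. Remove those values from p.
So 8 goes to p.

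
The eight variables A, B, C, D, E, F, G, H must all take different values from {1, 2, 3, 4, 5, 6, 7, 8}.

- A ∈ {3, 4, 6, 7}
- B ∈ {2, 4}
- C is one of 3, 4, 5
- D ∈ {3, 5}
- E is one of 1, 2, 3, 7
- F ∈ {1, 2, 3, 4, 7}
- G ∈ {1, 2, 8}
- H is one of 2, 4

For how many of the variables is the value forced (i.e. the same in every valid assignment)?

The 8 variables together cover exactly {1, 2, 3, 4, 5, 6, 7, 8} — 8 values for 8 variables — and 6 appears only in A's list, so A = 6.
The 7 still-open variables together cover exactly {1, 2, 3, 4, 5, 7, 8} — 7 values for 7 variables — and 8 appears only in G's list, so G = 8.
B and H between them cover only {2, 4} — a naked pair. Remove those values from C, E, F.
C and D between them cover only {3, 5} — a naked pair. Remove those values from E, F.
Determined: A=6, G=8. The other variables each still have more than one consistent value. That makes 2.

2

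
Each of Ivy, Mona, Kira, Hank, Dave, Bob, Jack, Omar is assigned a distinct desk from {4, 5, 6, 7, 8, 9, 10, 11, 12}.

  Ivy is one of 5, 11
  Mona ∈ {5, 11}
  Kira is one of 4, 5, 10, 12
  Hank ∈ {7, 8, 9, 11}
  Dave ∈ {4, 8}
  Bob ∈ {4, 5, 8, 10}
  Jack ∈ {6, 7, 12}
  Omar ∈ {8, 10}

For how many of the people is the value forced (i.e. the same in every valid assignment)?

1

Ivy and Mona between them cover only {5, 11} — a naked pair. Remove those values from Kira, Hank, Bob.
Dave, Bob, Omar share exactly the 3 values {4, 8, 10}; by pigeonhole those values go to them, so strike 4, 8, 10 from Kira, Hank.
Kira has just one choice, so Kira = 12. Eliminate 12 elsewhere: Jack.
Determined: Kira=12. The other people each still have more than one consistent value. That makes 1.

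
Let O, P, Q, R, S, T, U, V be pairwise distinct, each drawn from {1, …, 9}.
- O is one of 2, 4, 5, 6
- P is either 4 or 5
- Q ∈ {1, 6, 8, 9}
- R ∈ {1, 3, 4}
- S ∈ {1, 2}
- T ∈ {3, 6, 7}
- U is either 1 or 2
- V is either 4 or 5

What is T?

The 2 variables P and V are confined to {4, 5}, which locks those values in; drop them from O, R.
S and U share exactly the 2 values {1, 2}; by pigeonhole those values go to them, so strike 1, 2 from O, Q, R.
O must be 6 (only option left). Strike 6 from Q, T.
R's domain is down to {3}, so R = 3. So T can't be 3.
So T = 7.

7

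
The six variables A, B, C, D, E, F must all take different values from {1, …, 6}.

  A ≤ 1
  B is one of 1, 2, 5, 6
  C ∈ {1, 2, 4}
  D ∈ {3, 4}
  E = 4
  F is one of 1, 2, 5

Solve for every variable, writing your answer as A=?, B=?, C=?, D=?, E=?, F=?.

A must be 1 (only option left). So B, C, F can't be 1.
E's domain is down to {4}, so E = 4. So C, D can't be 4.
That leaves C = 2. Remove 2 from B, F.
D's domain is down to {3}, so D = 3.
F has just one choice, so F = 5. So B can't be 5.
B's domain is down to {6}, so B = 6.

A=1, B=6, C=2, D=3, E=4, F=5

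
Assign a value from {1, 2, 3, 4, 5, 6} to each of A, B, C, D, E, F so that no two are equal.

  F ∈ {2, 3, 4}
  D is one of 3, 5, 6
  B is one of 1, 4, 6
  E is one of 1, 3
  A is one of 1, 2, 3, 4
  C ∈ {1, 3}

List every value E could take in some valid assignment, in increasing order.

1, 3

Among the 6 variables, 5 fits only D (and all 6 values in {1, 2, 3, 4, 5, 6} must be used), so D = 5.
The 5 still-open variables draw from only 5 values {1, 2, 3, 4, 6}, so each is used; only B can be 6, hence B = 6.
The 2 variables C and E are confined to {1, 3}, which locks those values in; drop them from A, F.
No further eliminations apply; E can still be any of 1, 3.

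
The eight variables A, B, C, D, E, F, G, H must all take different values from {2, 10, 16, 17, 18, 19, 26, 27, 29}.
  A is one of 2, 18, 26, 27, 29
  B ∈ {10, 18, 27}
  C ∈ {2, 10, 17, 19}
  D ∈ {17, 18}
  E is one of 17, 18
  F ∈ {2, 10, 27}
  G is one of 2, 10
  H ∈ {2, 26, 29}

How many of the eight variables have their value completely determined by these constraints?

1

The 8 variables draw from only 8 values {2, 10, 17, 18, 19, 26, 27, 29}, so each is used; only C can be 19, hence C = 19.
D and E between them cover only {17, 18} — a naked pair. Remove those values from A, B.
The 3 variables B, F, G are confined to {2, 10, 27}, which locks those values in; drop them from A, H.
Determined: C=19. The other variables each still have more than one consistent value. That makes 1.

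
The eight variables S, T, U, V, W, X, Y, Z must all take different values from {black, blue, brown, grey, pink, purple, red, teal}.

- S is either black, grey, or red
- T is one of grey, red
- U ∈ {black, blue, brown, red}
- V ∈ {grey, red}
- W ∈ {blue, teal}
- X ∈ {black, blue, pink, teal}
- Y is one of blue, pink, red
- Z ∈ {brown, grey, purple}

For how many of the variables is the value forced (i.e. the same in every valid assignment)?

The 8 variables draw from only 8 values {black, blue, brown, grey, pink, purple, red, teal}, so each is used; only Z can be purple, hence Z = purple.
The 7 still-open variables together cover exactly {black, blue, brown, grey, pink, red, teal} — 7 values for 7 variables — and brown appears only in U's list, so U = brown.
T and V between them cover only {grey, red} — a naked pair. Remove those values from S, Y.
S has just one choice, so S = black. Remove black from X.
Determined: S=black, U=brown, Z=purple. The other variables each still have more than one consistent value. That makes 3.

3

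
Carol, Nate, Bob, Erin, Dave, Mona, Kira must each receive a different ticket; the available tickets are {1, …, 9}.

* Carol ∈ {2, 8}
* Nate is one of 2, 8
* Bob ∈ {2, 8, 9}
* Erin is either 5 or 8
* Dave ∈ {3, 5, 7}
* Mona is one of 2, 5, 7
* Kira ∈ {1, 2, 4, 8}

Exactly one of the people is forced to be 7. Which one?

Mona

Carol and Nate share exactly the 2 values {2, 8}; by pigeonhole those values go to them, so strike 2, 8 from Bob, Erin, Mona, Kira.
Bob has just one choice, so Bob = 9.
That leaves Erin = 5. Remove 5 from Dave, Mona.
So 7 goes to Mona.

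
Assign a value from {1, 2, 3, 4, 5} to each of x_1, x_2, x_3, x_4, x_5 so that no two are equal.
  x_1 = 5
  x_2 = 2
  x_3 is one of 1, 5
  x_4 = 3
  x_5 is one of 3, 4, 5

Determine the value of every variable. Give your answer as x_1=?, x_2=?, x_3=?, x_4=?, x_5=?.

x_1's domain is down to {5}, so x_1 = 5. Eliminate 5 elsewhere: x_3, x_5.
x_2 must be 2 (only option left).
That leaves x_3 = 1.
x_4's domain is down to {3}, so x_4 = 3. Remove 3 from x_5.
x_5 has just one choice, so x_5 = 4.

x_1=5, x_2=2, x_3=1, x_4=3, x_5=4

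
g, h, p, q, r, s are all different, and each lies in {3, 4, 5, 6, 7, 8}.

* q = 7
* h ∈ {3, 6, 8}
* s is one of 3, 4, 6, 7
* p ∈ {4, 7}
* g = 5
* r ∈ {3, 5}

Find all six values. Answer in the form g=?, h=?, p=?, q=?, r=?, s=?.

g=5, h=8, p=4, q=7, r=3, s=6

g's domain is down to {5}, so g = 5. Eliminate 5 elsewhere: r.
q has just one choice, so q = 7. Remove 7 from p, s.
r must be 3 (only option left). So h, s can't be 3.
p's domain is down to {4}, so p = 4. Remove 4 from s.
s's domain is down to {6}, so s = 6. Strike 6 from h.
h has just one choice, so h = 8.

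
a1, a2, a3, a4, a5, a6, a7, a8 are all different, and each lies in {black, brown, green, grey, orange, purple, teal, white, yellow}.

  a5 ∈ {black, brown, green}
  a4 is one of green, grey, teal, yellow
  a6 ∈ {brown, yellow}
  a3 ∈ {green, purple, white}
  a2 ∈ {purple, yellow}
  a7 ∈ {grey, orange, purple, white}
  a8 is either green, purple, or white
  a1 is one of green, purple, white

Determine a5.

black

a1, a3, a8 share exactly the 3 values {green, purple, white}; by pigeonhole those values go to them, so strike green, purple, white from a2, a4, a5, a7.
a2's domain is down to {yellow}, so a2 = yellow. Strike yellow from a4, a6.
That leaves a6 = brown. Strike brown from a5.
So a5 = black.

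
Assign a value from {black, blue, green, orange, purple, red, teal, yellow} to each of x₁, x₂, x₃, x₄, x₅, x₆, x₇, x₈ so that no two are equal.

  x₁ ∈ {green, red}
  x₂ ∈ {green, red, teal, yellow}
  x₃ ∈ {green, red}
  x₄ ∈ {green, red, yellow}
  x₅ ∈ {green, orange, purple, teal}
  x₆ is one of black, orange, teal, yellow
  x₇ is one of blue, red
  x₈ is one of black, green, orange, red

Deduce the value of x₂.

teal

The 8 variables draw from only 8 values {black, blue, green, orange, purple, red, teal, yellow}, so each is used; only x₇ can be blue, hence x₇ = blue.
The 7 still-open variables draw from only 7 values {black, green, orange, purple, red, teal, yellow}, so each is used; only x₅ can be purple, hence x₅ = purple.
x₁ and x₃ share exactly the 2 values {green, red}; by pigeonhole those values go to them, so strike green, red from x₂, x₄, x₈.
x₄ must be yellow (only option left). Remove yellow from x₂, x₆.
So x₂ = teal.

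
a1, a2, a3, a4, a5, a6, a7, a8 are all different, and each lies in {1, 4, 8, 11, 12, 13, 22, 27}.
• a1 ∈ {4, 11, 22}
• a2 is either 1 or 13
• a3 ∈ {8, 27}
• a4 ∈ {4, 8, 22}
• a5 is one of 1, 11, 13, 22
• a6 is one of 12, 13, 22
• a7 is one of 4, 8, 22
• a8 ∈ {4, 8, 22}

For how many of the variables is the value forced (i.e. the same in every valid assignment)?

The 8 variables draw from only 8 values {1, 4, 8, 11, 12, 13, 22, 27}, so each is used; only a6 can be 12, hence a6 = 12.
The 7 still-open variables draw from only 7 values {1, 4, 8, 11, 13, 22, 27}, so each is used; only a3 can be 27, hence a3 = 27.
The 3 variables a4, a7, a8 are confined to {4, 8, 22}, which locks those values in; drop them from a1, a5.
a1 must be 11 (only option left). So a5 can't be 11.
Determined: a1=11, a3=27, a6=12. The other variables each still have more than one consistent value. That makes 3.

3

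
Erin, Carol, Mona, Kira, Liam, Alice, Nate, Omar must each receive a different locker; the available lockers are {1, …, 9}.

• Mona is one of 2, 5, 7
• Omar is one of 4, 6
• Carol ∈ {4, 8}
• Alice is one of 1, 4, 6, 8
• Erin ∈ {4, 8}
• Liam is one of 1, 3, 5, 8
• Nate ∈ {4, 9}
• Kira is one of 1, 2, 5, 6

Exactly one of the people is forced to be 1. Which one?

Alice

Erin and Carol share exactly the 2 values {4, 8}; by pigeonhole those values go to them, so strike 4, 8 from Liam, Alice, Nate, Omar.
Nate's domain is down to {9}, so Nate = 9.
Omar's domain is down to {6}, so Omar = 6. Eliminate 6 elsewhere: Kira, Alice.
So 1 goes to Alice.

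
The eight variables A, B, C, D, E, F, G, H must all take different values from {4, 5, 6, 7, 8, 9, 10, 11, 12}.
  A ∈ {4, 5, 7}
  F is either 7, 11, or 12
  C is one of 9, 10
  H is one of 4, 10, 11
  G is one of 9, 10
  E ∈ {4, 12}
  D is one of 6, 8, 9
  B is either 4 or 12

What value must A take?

The 2 variables B and E are confined to {4, 12}, which locks those values in; drop them from A, F, H.
C and G share exactly the 2 values {9, 10}; by pigeonhole those values go to them, so strike 9, 10 from D, H.
H has just one choice, so H = 11. Eliminate 11 elsewhere: F.
That leaves F = 7. Eliminate 7 elsewhere: A.
So A = 5.

5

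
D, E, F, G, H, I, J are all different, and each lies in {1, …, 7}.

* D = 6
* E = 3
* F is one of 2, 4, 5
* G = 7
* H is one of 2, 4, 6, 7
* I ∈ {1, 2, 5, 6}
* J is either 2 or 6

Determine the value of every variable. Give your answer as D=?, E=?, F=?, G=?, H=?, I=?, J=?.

D has just one choice, so D = 6. Strike 6 from H, I, J.
That leaves E = 3.
G's domain is down to {7}, so G = 7. So H can't be 7.
J's domain is down to {2}, so J = 2. Eliminate 2 elsewhere: F, H, I.
H has just one choice, so H = 4. Eliminate 4 elsewhere: F.
F has just one choice, so F = 5. Eliminate 5 elsewhere: I.
I must be 1 (only option left).

D=6, E=3, F=5, G=7, H=4, I=1, J=2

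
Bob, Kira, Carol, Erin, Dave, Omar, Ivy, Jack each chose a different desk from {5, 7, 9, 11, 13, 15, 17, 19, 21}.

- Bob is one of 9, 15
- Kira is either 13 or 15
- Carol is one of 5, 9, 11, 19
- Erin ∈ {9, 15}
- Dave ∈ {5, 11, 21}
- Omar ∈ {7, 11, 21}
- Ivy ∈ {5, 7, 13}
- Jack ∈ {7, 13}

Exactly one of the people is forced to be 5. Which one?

The 8 variables together cover exactly {5, 7, 9, 11, 13, 15, 19, 21} — 8 values for 8 variables — and 19 appears only in Carol's list, so Carol = 19.
The 2 variables Bob and Erin are confined to {9, 15}, which locks those values in; drop them from Kira.
Kira has just one choice, so Kira = 13. Remove 13 from Ivy, Jack.
Jack has just one choice, so Jack = 7. Remove 7 from Omar, Ivy.
So 5 goes to Ivy.

Ivy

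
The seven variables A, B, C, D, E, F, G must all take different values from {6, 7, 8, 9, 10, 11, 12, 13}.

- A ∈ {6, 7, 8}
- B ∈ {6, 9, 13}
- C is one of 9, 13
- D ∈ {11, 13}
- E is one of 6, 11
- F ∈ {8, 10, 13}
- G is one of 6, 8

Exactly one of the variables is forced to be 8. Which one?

G

The 7 variables draw from only 7 values {6, 7, 8, 9, 10, 11, 13}, so each is used; only A can be 7, hence A = 7.
The 6 still-open variables draw from only 6 values {6, 8, 9, 10, 11, 13}, so each is used; only F can be 10, hence F = 10.
The 5 still-open variables together cover exactly {6, 8, 9, 11, 13} — 5 values for 5 variables — and 8 appears only in G's list, so G = 8.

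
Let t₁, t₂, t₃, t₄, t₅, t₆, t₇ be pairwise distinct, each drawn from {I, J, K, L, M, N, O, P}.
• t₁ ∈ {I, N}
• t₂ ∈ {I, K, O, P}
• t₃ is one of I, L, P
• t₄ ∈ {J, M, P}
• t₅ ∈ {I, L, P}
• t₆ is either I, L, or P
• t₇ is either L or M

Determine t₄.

t₃, t₅, t₆ share exactly the 3 values {I, L, P}; by pigeonhole those values go to them, so strike I, L, P from t₁, t₂, t₄, t₇.
That leaves t₁ = N.
t₇ has just one choice, so t₇ = M. So t₄ can't be M.
So t₄ = J.

J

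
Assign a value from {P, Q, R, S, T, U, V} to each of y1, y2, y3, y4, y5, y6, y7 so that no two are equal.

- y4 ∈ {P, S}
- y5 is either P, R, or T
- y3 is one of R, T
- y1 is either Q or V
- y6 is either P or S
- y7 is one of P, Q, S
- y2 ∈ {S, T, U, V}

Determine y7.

Among the 7 variables, U fits only y2 (and all 7 values in {P, Q, R, S, T, U, V} must be used), so y2 = U.
The 6 still-open variables together cover exactly {P, Q, R, S, T, V} — 6 values for 6 variables — and V appears only in y1's list, so y1 = V.
The 5 still-open variables draw from only 5 values {P, Q, R, S, T}, so each is used; only y7 can be Q, hence y7 = Q.

Q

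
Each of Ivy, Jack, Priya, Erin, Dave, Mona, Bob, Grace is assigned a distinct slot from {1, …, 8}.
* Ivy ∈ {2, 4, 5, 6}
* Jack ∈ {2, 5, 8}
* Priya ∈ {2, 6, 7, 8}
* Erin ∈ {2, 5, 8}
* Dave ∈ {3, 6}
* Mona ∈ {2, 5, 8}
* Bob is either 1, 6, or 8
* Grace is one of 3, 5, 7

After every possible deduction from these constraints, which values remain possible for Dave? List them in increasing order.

3, 6

The 8 variables together cover exactly {1, 2, 3, 4, 5, 6, 7, 8} — 8 values for 8 variables — and 1 appears only in Bob's list, so Bob = 1.
The 7 still-open variables draw from only 7 values {2, 3, 4, 5, 6, 7, 8}, so each is used; only Ivy can be 4, hence Ivy = 4.
Jack, Erin, Mona share exactly the 3 values {2, 5, 8}; by pigeonhole those values go to them, so strike 2, 5, 8 from Priya, Grace.
No further eliminations apply; Dave can still be any of 3, 6.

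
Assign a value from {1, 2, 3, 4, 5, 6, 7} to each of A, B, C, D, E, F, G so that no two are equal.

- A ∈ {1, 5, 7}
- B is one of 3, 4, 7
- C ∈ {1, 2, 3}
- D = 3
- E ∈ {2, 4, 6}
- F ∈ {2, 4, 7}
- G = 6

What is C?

1

D's domain is down to {3}, so D = 3. So B, C can't be 3.
G's domain is down to {6}, so G = 6. So E can't be 6.
Among the 5 still-open variables, 5 fits only A (and all 5 values in {1, 2, 4, 5, 7} must be used), so A = 5.
The 4 still-open variables together cover exactly {1, 2, 4, 7} — 4 values for 4 variables — and 1 appears only in C's list, so C = 1.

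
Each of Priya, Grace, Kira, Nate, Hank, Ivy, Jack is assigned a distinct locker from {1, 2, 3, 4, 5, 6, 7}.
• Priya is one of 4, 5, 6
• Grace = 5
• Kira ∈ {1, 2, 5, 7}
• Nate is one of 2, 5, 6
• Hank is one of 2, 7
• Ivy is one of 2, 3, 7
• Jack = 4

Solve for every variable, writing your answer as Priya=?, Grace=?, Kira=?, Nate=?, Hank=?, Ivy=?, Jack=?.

Grace has just one choice, so Grace = 5. Eliminate 5 elsewhere: Priya, Kira, Nate.
Jack has just one choice, so Jack = 4. So Priya can't be 4.
That leaves Priya = 6. Remove 6 from Nate.
Nate has just one choice, so Nate = 2. Strike 2 from Kira, Hank, Ivy.
Hank must be 7 (only option left). So Kira, Ivy can't be 7.
Ivy's domain is down to {3}, so Ivy = 3.
Kira has just one choice, so Kira = 1.

Priya=6, Grace=5, Kira=1, Nate=2, Hank=7, Ivy=3, Jack=4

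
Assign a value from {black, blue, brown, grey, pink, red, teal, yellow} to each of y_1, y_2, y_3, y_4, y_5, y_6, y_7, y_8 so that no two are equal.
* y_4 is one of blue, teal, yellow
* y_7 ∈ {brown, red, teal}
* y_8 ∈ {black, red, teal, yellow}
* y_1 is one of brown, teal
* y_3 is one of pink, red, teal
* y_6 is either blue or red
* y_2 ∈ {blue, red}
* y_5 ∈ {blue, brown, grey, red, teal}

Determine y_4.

The 8 variables draw from only 8 values {black, blue, brown, grey, pink, red, teal, yellow}, so each is used; only y_8 can be black, hence y_8 = black.
Among the 7 still-open variables, grey fits only y_5 (and all 7 values in {blue, brown, grey, pink, red, teal, yellow} must be used), so y_5 = grey.
Among the 6 still-open variables, pink fits only y_3 (and all 6 values in {blue, brown, pink, red, teal, yellow} must be used), so y_3 = pink.
The 5 still-open variables draw from only 5 values {blue, brown, red, teal, yellow}, so each is used; only y_4 can be yellow, hence y_4 = yellow.

yellow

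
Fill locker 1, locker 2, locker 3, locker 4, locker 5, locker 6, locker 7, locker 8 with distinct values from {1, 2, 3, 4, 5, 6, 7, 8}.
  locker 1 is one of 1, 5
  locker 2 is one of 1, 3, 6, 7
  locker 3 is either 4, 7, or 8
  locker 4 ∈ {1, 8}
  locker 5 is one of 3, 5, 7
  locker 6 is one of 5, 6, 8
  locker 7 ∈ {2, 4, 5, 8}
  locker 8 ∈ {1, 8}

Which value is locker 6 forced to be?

The 8 variables together cover exactly {1, 2, 3, 4, 5, 6, 7, 8} — 8 values for 8 variables — and 2 appears only in locker 7's list, so locker 7 = 2.
The 7 still-open variables together cover exactly {1, 3, 4, 5, 6, 7, 8} — 7 values for 7 variables — and 4 appears only in locker 3's list, so locker 3 = 4.
The 2 variables locker 4 and locker 8 are confined to {1, 8}, which locks those values in; drop them from locker 1, locker 2, locker 6.
That leaves locker 1 = 5. Eliminate 5 elsewhere: locker 5, locker 6.
So locker 6 = 6.

6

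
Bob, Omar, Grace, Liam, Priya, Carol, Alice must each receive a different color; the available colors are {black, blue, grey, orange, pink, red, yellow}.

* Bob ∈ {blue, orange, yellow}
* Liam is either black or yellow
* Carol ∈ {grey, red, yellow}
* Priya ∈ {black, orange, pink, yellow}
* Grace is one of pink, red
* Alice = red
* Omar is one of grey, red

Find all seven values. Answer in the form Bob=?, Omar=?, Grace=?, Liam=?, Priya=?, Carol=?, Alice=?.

Alice has just one choice, so Alice = red. So Omar, Grace, Carol can't be red.
That leaves Omar = grey. So Carol can't be grey.
Grace's domain is down to {pink}, so Grace = pink. Remove pink from Priya.
That leaves Carol = yellow. Remove yellow from Bob, Liam, Priya.
Liam's domain is down to {black}, so Liam = black. Strike black from Priya.
Priya must be orange (only option left). Eliminate orange elsewhere: Bob.
Bob's domain is down to {blue}, so Bob = blue.

Bob=blue, Omar=grey, Grace=pink, Liam=black, Priya=orange, Carol=yellow, Alice=red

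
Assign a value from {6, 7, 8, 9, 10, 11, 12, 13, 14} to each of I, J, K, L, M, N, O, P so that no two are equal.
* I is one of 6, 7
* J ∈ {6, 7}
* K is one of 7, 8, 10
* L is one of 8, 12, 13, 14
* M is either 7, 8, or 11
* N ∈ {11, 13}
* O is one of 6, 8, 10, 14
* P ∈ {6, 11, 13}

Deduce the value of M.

8

The 8 variables together cover exactly {6, 7, 8, 10, 11, 12, 13, 14} — 8 values for 8 variables — and 12 appears only in L's list, so L = 12.
The 7 still-open variables together cover exactly {6, 7, 8, 10, 11, 13, 14} — 7 values for 7 variables — and 14 appears only in O's list, so O = 14.
The 6 still-open variables draw from only 6 values {6, 7, 8, 10, 11, 13}, so each is used; only K can be 10, hence K = 10.
The 5 still-open variables draw from only 5 values {6, 7, 8, 11, 13}, so each is used; only M can be 8, hence M = 8.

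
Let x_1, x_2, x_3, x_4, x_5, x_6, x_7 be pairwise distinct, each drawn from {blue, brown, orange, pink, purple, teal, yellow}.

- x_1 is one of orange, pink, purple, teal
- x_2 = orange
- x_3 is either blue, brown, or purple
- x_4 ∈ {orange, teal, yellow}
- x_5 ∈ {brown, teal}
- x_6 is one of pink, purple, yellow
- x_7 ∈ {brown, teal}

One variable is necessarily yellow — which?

x_4

x_2 must be orange (only option left). Eliminate orange elsewhere: x_1, x_4.
Among the 6 still-open variables, blue fits only x_3 (and all 6 values in {blue, brown, pink, purple, teal, yellow} must be used), so x_3 = blue.
x_5 and x_7 between them cover only {brown, teal} — a naked pair. Remove those values from x_1, x_4.
So yellow goes to x_4.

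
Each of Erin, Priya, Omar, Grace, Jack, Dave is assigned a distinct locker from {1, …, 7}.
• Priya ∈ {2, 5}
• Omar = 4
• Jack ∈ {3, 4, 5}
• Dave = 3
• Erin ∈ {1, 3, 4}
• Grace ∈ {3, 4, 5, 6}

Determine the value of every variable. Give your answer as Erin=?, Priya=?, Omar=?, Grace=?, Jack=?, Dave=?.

Omar has just one choice, so Omar = 4. Eliminate 4 elsewhere: Erin, Grace, Jack.
That leaves Dave = 3. Strike 3 from Erin, Grace, Jack.
That leaves Erin = 1.
Jack's domain is down to {5}, so Jack = 5. Remove 5 from Priya, Grace.
Priya has just one choice, so Priya = 2.
Grace has just one choice, so Grace = 6.

Erin=1, Priya=2, Omar=4, Grace=6, Jack=5, Dave=3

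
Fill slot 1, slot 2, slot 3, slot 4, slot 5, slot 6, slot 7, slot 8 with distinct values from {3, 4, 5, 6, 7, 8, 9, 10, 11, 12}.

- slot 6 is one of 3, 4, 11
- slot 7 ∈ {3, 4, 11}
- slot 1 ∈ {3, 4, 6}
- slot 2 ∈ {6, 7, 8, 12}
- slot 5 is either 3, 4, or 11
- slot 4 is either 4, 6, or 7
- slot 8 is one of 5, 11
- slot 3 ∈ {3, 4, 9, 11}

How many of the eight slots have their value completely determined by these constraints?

4

The 3 variables slot 5, slot 6, slot 7 are confined to {3, 4, 11}, which locks those values in; drop them from slot 1, slot 3, slot 4, slot 8.
slot 1's domain is down to {6}, so slot 1 = 6. Strike 6 from slot 2, slot 4.
slot 3 has just one choice, so slot 3 = 9.
slot 4 has just one choice, so slot 4 = 7. So slot 2 can't be 7.
slot 8 has just one choice, so slot 8 = 5.
Determined: slot 1=6, slot 3=9, slot 4=7, slot 8=5. The other slots each still have more than one consistent value. That makes 4.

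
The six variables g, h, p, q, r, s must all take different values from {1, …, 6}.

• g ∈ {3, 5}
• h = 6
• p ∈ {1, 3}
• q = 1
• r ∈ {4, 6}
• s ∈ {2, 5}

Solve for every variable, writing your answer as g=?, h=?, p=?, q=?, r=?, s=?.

g=5, h=6, p=3, q=1, r=4, s=2

h's domain is down to {6}, so h = 6. Remove 6 from r.
q has just one choice, so q = 1. Remove 1 from p.
That leaves r = 4.
p has just one choice, so p = 3. So g can't be 3.
g has just one choice, so g = 5. So s can't be 5.
s must be 2 (only option left).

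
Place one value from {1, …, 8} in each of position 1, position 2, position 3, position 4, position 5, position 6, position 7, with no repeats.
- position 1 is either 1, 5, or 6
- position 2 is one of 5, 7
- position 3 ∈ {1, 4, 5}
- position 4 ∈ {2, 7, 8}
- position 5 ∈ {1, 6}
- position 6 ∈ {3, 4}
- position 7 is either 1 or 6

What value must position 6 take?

position 5 and position 7 between them cover only {1, 6} — a naked pair. Remove those values from position 1, position 3.
That leaves position 1 = 5. So position 2, position 3 can't be 5.
position 2's domain is down to {7}, so position 2 = 7. Remove 7 from position 4.
position 3 has just one choice, so position 3 = 4. So position 6 can't be 4.
So position 6 = 3.

3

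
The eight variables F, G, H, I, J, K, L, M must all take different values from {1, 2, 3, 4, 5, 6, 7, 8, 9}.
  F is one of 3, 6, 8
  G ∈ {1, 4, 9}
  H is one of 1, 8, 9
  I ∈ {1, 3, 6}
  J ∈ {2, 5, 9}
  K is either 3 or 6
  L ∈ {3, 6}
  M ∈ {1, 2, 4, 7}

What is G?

The 2 variables K and L are confined to {3, 6}, which locks those values in; drop them from F, I.
F has just one choice, so F = 8. So H can't be 8.
That leaves I = 1. Strike 1 from G, H, M.
H has just one choice, so H = 9. Strike 9 from G, J.
So G = 4.

4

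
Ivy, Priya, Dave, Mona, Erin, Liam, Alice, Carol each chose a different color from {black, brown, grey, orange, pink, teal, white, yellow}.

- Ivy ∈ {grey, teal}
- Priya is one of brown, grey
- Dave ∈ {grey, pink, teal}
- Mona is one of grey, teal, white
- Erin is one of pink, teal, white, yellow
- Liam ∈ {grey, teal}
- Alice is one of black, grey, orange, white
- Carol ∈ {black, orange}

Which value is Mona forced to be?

The 8 variables together cover exactly {black, brown, grey, orange, pink, teal, white, yellow} — 8 values for 8 variables — and brown appears only in Priya's list, so Priya = brown.
Among the 7 still-open variables, yellow fits only Erin (and all 7 values in {black, grey, orange, pink, teal, white, yellow} must be used), so Erin = yellow.
Among the 6 still-open variables, pink fits only Dave (and all 6 values in {black, grey, orange, pink, teal, white} must be used), so Dave = pink.
The 2 variables Ivy and Liam are confined to {grey, teal}, which locks those values in; drop them from Mona, Alice.
So Mona = white.

white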